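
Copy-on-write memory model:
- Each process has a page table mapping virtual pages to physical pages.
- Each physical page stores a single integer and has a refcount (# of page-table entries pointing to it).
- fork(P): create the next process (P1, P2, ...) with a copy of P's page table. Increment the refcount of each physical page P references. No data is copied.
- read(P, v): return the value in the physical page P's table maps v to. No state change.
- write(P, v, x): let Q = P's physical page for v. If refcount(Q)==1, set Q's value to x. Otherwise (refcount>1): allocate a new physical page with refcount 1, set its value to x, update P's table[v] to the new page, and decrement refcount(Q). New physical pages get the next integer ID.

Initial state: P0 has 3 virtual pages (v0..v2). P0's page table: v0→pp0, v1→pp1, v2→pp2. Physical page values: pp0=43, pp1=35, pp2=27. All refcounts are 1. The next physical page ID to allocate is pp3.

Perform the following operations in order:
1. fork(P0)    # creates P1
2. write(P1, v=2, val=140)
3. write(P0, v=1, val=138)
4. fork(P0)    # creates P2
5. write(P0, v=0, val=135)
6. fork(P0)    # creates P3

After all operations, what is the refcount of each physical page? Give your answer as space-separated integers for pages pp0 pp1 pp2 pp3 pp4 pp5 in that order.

Op 1: fork(P0) -> P1. 3 ppages; refcounts: pp0:2 pp1:2 pp2:2
Op 2: write(P1, v2, 140). refcount(pp2)=2>1 -> COPY to pp3. 4 ppages; refcounts: pp0:2 pp1:2 pp2:1 pp3:1
Op 3: write(P0, v1, 138). refcount(pp1)=2>1 -> COPY to pp4. 5 ppages; refcounts: pp0:2 pp1:1 pp2:1 pp3:1 pp4:1
Op 4: fork(P0) -> P2. 5 ppages; refcounts: pp0:3 pp1:1 pp2:2 pp3:1 pp4:2
Op 5: write(P0, v0, 135). refcount(pp0)=3>1 -> COPY to pp5. 6 ppages; refcounts: pp0:2 pp1:1 pp2:2 pp3:1 pp4:2 pp5:1
Op 6: fork(P0) -> P3. 6 ppages; refcounts: pp0:2 pp1:1 pp2:3 pp3:1 pp4:3 pp5:2

Answer: 2 1 3 1 3 2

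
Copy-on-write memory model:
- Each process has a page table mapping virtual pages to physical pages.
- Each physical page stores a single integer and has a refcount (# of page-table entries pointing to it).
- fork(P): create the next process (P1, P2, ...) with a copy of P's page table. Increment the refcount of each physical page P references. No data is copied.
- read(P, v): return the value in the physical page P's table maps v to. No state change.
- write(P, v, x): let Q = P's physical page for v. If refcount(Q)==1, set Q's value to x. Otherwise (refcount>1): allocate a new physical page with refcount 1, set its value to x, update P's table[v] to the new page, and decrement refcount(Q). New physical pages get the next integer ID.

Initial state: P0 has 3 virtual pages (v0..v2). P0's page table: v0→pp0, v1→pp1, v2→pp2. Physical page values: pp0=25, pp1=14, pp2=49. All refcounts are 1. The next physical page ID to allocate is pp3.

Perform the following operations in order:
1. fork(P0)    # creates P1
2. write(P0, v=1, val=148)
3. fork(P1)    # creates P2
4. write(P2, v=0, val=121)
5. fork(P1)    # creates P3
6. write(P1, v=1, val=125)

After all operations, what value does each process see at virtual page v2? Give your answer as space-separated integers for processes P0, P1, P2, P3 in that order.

Answer: 49 49 49 49

Derivation:
Op 1: fork(P0) -> P1. 3 ppages; refcounts: pp0:2 pp1:2 pp2:2
Op 2: write(P0, v1, 148). refcount(pp1)=2>1 -> COPY to pp3. 4 ppages; refcounts: pp0:2 pp1:1 pp2:2 pp3:1
Op 3: fork(P1) -> P2. 4 ppages; refcounts: pp0:3 pp1:2 pp2:3 pp3:1
Op 4: write(P2, v0, 121). refcount(pp0)=3>1 -> COPY to pp4. 5 ppages; refcounts: pp0:2 pp1:2 pp2:3 pp3:1 pp4:1
Op 5: fork(P1) -> P3. 5 ppages; refcounts: pp0:3 pp1:3 pp2:4 pp3:1 pp4:1
Op 6: write(P1, v1, 125). refcount(pp1)=3>1 -> COPY to pp5. 6 ppages; refcounts: pp0:3 pp1:2 pp2:4 pp3:1 pp4:1 pp5:1
P0: v2 -> pp2 = 49
P1: v2 -> pp2 = 49
P2: v2 -> pp2 = 49
P3: v2 -> pp2 = 49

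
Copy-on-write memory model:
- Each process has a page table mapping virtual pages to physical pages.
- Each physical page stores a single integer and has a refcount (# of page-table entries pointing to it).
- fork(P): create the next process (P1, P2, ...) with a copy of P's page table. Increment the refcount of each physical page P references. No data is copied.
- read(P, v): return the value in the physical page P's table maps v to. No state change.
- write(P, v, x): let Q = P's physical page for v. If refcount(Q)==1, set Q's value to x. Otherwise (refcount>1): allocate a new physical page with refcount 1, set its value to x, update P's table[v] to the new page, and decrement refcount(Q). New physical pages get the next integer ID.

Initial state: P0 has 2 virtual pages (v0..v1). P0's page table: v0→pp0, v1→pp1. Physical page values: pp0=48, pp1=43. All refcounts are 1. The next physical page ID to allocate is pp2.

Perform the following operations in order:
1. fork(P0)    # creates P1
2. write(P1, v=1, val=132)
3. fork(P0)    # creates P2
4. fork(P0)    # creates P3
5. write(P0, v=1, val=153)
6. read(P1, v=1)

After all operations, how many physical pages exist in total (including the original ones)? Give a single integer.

Answer: 4

Derivation:
Op 1: fork(P0) -> P1. 2 ppages; refcounts: pp0:2 pp1:2
Op 2: write(P1, v1, 132). refcount(pp1)=2>1 -> COPY to pp2. 3 ppages; refcounts: pp0:2 pp1:1 pp2:1
Op 3: fork(P0) -> P2. 3 ppages; refcounts: pp0:3 pp1:2 pp2:1
Op 4: fork(P0) -> P3. 3 ppages; refcounts: pp0:4 pp1:3 pp2:1
Op 5: write(P0, v1, 153). refcount(pp1)=3>1 -> COPY to pp3. 4 ppages; refcounts: pp0:4 pp1:2 pp2:1 pp3:1
Op 6: read(P1, v1) -> 132. No state change.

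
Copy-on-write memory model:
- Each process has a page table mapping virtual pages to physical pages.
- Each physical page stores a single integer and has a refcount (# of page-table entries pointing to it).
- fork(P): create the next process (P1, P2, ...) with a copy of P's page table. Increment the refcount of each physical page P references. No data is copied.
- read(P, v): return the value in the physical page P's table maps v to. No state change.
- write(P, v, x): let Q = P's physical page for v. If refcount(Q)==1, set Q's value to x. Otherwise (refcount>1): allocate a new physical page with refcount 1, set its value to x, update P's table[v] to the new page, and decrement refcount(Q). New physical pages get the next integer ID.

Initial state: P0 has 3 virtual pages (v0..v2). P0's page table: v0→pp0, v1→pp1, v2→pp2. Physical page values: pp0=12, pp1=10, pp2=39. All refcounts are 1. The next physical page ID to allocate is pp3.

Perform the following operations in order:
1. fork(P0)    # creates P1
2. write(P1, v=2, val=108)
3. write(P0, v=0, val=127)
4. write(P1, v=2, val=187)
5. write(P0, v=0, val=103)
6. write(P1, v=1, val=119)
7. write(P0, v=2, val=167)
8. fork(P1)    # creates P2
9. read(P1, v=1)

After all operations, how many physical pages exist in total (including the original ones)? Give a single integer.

Answer: 6

Derivation:
Op 1: fork(P0) -> P1. 3 ppages; refcounts: pp0:2 pp1:2 pp2:2
Op 2: write(P1, v2, 108). refcount(pp2)=2>1 -> COPY to pp3. 4 ppages; refcounts: pp0:2 pp1:2 pp2:1 pp3:1
Op 3: write(P0, v0, 127). refcount(pp0)=2>1 -> COPY to pp4. 5 ppages; refcounts: pp0:1 pp1:2 pp2:1 pp3:1 pp4:1
Op 4: write(P1, v2, 187). refcount(pp3)=1 -> write in place. 5 ppages; refcounts: pp0:1 pp1:2 pp2:1 pp3:1 pp4:1
Op 5: write(P0, v0, 103). refcount(pp4)=1 -> write in place. 5 ppages; refcounts: pp0:1 pp1:2 pp2:1 pp3:1 pp4:1
Op 6: write(P1, v1, 119). refcount(pp1)=2>1 -> COPY to pp5. 6 ppages; refcounts: pp0:1 pp1:1 pp2:1 pp3:1 pp4:1 pp5:1
Op 7: write(P0, v2, 167). refcount(pp2)=1 -> write in place. 6 ppages; refcounts: pp0:1 pp1:1 pp2:1 pp3:1 pp4:1 pp5:1
Op 8: fork(P1) -> P2. 6 ppages; refcounts: pp0:2 pp1:1 pp2:1 pp3:2 pp4:1 pp5:2
Op 9: read(P1, v1) -> 119. No state change.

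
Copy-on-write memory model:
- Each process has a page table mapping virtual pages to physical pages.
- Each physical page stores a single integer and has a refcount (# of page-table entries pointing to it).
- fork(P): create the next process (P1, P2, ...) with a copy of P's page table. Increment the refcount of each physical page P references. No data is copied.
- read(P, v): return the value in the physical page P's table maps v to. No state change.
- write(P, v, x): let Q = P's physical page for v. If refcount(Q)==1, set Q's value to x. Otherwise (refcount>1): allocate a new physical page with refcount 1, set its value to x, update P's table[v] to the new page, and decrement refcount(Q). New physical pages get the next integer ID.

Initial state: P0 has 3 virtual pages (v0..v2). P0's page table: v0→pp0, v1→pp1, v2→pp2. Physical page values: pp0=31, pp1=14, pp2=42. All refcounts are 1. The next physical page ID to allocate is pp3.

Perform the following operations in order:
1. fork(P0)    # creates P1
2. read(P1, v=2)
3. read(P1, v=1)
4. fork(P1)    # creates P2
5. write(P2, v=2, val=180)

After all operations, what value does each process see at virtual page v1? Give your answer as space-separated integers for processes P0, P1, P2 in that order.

Op 1: fork(P0) -> P1. 3 ppages; refcounts: pp0:2 pp1:2 pp2:2
Op 2: read(P1, v2) -> 42. No state change.
Op 3: read(P1, v1) -> 14. No state change.
Op 4: fork(P1) -> P2. 3 ppages; refcounts: pp0:3 pp1:3 pp2:3
Op 5: write(P2, v2, 180). refcount(pp2)=3>1 -> COPY to pp3. 4 ppages; refcounts: pp0:3 pp1:3 pp2:2 pp3:1
P0: v1 -> pp1 = 14
P1: v1 -> pp1 = 14
P2: v1 -> pp1 = 14

Answer: 14 14 14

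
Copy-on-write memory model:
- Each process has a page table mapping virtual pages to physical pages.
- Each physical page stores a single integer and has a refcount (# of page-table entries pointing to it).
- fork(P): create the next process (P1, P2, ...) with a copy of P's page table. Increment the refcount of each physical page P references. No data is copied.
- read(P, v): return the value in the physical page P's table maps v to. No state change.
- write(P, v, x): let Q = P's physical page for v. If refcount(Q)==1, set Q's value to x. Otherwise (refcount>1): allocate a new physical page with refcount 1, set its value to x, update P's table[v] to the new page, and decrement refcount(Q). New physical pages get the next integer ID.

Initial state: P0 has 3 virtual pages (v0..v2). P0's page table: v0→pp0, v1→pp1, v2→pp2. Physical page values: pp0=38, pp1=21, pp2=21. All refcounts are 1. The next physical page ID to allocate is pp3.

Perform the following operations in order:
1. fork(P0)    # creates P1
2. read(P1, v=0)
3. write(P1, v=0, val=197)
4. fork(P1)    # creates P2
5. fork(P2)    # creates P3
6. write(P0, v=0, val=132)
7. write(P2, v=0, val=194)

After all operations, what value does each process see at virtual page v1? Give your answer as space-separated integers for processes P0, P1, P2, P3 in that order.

Op 1: fork(P0) -> P1. 3 ppages; refcounts: pp0:2 pp1:2 pp2:2
Op 2: read(P1, v0) -> 38. No state change.
Op 3: write(P1, v0, 197). refcount(pp0)=2>1 -> COPY to pp3. 4 ppages; refcounts: pp0:1 pp1:2 pp2:2 pp3:1
Op 4: fork(P1) -> P2. 4 ppages; refcounts: pp0:1 pp1:3 pp2:3 pp3:2
Op 5: fork(P2) -> P3. 4 ppages; refcounts: pp0:1 pp1:4 pp2:4 pp3:3
Op 6: write(P0, v0, 132). refcount(pp0)=1 -> write in place. 4 ppages; refcounts: pp0:1 pp1:4 pp2:4 pp3:3
Op 7: write(P2, v0, 194). refcount(pp3)=3>1 -> COPY to pp4. 5 ppages; refcounts: pp0:1 pp1:4 pp2:4 pp3:2 pp4:1
P0: v1 -> pp1 = 21
P1: v1 -> pp1 = 21
P2: v1 -> pp1 = 21
P3: v1 -> pp1 = 21

Answer: 21 21 21 21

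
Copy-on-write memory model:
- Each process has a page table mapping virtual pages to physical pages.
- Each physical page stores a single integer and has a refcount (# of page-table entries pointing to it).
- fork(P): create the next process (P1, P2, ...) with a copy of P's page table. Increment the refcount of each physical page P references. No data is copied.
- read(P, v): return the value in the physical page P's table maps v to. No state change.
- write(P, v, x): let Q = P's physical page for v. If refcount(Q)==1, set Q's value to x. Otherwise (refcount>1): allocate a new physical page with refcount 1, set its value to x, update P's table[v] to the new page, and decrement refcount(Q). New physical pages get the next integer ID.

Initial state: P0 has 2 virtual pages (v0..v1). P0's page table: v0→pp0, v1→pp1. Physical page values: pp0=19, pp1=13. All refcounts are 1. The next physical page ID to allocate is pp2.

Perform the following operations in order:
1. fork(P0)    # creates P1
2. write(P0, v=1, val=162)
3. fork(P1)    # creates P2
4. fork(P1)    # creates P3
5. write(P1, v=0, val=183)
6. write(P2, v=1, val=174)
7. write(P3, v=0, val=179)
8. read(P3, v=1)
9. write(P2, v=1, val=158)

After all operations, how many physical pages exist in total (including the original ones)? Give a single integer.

Answer: 6

Derivation:
Op 1: fork(P0) -> P1. 2 ppages; refcounts: pp0:2 pp1:2
Op 2: write(P0, v1, 162). refcount(pp1)=2>1 -> COPY to pp2. 3 ppages; refcounts: pp0:2 pp1:1 pp2:1
Op 3: fork(P1) -> P2. 3 ppages; refcounts: pp0:3 pp1:2 pp2:1
Op 4: fork(P1) -> P3. 3 ppages; refcounts: pp0:4 pp1:3 pp2:1
Op 5: write(P1, v0, 183). refcount(pp0)=4>1 -> COPY to pp3. 4 ppages; refcounts: pp0:3 pp1:3 pp2:1 pp3:1
Op 6: write(P2, v1, 174). refcount(pp1)=3>1 -> COPY to pp4. 5 ppages; refcounts: pp0:3 pp1:2 pp2:1 pp3:1 pp4:1
Op 7: write(P3, v0, 179). refcount(pp0)=3>1 -> COPY to pp5. 6 ppages; refcounts: pp0:2 pp1:2 pp2:1 pp3:1 pp4:1 pp5:1
Op 8: read(P3, v1) -> 13. No state change.
Op 9: write(P2, v1, 158). refcount(pp4)=1 -> write in place. 6 ppages; refcounts: pp0:2 pp1:2 pp2:1 pp3:1 pp4:1 pp5:1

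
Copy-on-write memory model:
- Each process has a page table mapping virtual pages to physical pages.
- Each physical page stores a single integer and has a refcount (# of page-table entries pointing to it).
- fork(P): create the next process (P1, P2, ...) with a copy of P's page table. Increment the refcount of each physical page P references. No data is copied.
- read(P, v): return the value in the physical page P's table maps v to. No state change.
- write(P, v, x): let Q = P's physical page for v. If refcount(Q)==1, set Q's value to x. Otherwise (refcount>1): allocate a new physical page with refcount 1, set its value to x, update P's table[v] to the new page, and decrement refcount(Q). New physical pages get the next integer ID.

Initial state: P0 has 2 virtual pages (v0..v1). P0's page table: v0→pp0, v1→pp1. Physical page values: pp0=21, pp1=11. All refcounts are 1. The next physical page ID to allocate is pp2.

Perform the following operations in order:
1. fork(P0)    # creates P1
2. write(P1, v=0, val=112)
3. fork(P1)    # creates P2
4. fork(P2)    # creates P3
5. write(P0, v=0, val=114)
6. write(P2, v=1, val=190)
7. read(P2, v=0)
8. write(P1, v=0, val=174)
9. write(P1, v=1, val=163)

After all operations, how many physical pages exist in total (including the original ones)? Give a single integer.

Op 1: fork(P0) -> P1. 2 ppages; refcounts: pp0:2 pp1:2
Op 2: write(P1, v0, 112). refcount(pp0)=2>1 -> COPY to pp2. 3 ppages; refcounts: pp0:1 pp1:2 pp2:1
Op 3: fork(P1) -> P2. 3 ppages; refcounts: pp0:1 pp1:3 pp2:2
Op 4: fork(P2) -> P3. 3 ppages; refcounts: pp0:1 pp1:4 pp2:3
Op 5: write(P0, v0, 114). refcount(pp0)=1 -> write in place. 3 ppages; refcounts: pp0:1 pp1:4 pp2:3
Op 6: write(P2, v1, 190). refcount(pp1)=4>1 -> COPY to pp3. 4 ppages; refcounts: pp0:1 pp1:3 pp2:3 pp3:1
Op 7: read(P2, v0) -> 112. No state change.
Op 8: write(P1, v0, 174). refcount(pp2)=3>1 -> COPY to pp4. 5 ppages; refcounts: pp0:1 pp1:3 pp2:2 pp3:1 pp4:1
Op 9: write(P1, v1, 163). refcount(pp1)=3>1 -> COPY to pp5. 6 ppages; refcounts: pp0:1 pp1:2 pp2:2 pp3:1 pp4:1 pp5:1

Answer: 6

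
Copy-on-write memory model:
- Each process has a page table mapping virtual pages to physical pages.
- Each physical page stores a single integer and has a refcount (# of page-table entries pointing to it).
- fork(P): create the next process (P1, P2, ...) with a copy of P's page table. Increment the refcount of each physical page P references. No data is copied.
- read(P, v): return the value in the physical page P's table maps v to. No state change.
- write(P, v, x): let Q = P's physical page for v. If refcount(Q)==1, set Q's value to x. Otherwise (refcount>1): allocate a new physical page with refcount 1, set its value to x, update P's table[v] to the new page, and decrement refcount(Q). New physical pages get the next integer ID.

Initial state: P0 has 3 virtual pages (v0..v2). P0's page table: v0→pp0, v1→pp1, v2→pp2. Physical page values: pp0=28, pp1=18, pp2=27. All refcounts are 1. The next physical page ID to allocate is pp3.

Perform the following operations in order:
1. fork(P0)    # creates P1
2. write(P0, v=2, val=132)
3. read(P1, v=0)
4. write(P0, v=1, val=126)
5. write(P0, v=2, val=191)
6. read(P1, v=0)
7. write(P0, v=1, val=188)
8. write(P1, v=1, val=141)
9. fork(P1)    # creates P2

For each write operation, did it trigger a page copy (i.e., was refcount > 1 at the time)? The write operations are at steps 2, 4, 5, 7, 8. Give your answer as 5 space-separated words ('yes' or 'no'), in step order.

Op 1: fork(P0) -> P1. 3 ppages; refcounts: pp0:2 pp1:2 pp2:2
Op 2: write(P0, v2, 132). refcount(pp2)=2>1 -> COPY to pp3. 4 ppages; refcounts: pp0:2 pp1:2 pp2:1 pp3:1
Op 3: read(P1, v0) -> 28. No state change.
Op 4: write(P0, v1, 126). refcount(pp1)=2>1 -> COPY to pp4. 5 ppages; refcounts: pp0:2 pp1:1 pp2:1 pp3:1 pp4:1
Op 5: write(P0, v2, 191). refcount(pp3)=1 -> write in place. 5 ppages; refcounts: pp0:2 pp1:1 pp2:1 pp3:1 pp4:1
Op 6: read(P1, v0) -> 28. No state change.
Op 7: write(P0, v1, 188). refcount(pp4)=1 -> write in place. 5 ppages; refcounts: pp0:2 pp1:1 pp2:1 pp3:1 pp4:1
Op 8: write(P1, v1, 141). refcount(pp1)=1 -> write in place. 5 ppages; refcounts: pp0:2 pp1:1 pp2:1 pp3:1 pp4:1
Op 9: fork(P1) -> P2. 5 ppages; refcounts: pp0:3 pp1:2 pp2:2 pp3:1 pp4:1

yes yes no no no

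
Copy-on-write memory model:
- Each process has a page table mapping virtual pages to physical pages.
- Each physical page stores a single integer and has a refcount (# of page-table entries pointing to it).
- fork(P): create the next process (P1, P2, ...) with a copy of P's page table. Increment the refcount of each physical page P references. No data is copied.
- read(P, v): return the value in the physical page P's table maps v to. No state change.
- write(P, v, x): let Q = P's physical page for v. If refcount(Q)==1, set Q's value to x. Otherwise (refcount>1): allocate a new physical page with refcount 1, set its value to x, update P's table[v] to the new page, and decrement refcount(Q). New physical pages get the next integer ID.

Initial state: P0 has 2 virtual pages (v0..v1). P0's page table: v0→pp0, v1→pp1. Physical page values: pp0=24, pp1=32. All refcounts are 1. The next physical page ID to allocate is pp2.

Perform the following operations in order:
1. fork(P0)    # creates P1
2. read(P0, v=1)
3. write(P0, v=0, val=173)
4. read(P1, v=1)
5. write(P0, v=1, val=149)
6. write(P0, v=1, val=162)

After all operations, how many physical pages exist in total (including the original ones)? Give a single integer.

Answer: 4

Derivation:
Op 1: fork(P0) -> P1. 2 ppages; refcounts: pp0:2 pp1:2
Op 2: read(P0, v1) -> 32. No state change.
Op 3: write(P0, v0, 173). refcount(pp0)=2>1 -> COPY to pp2. 3 ppages; refcounts: pp0:1 pp1:2 pp2:1
Op 4: read(P1, v1) -> 32. No state change.
Op 5: write(P0, v1, 149). refcount(pp1)=2>1 -> COPY to pp3. 4 ppages; refcounts: pp0:1 pp1:1 pp2:1 pp3:1
Op 6: write(P0, v1, 162). refcount(pp3)=1 -> write in place. 4 ppages; refcounts: pp0:1 pp1:1 pp2:1 pp3:1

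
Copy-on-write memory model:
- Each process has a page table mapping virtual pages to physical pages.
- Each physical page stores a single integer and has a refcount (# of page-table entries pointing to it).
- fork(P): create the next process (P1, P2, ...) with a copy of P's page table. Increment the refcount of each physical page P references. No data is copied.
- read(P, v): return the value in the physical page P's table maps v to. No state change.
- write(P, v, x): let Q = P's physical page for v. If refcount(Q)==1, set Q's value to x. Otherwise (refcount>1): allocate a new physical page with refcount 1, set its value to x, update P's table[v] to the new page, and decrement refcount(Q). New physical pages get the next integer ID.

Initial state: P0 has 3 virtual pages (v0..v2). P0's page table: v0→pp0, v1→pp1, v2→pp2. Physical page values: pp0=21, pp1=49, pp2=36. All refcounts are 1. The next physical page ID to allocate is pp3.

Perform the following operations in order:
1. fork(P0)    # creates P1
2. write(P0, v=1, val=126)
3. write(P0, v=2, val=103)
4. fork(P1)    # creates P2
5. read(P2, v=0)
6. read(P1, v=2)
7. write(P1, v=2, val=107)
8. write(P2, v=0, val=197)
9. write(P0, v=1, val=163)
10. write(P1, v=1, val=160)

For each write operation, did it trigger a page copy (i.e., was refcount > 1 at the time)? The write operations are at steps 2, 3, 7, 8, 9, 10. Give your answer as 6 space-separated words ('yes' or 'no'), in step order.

Op 1: fork(P0) -> P1. 3 ppages; refcounts: pp0:2 pp1:2 pp2:2
Op 2: write(P0, v1, 126). refcount(pp1)=2>1 -> COPY to pp3. 4 ppages; refcounts: pp0:2 pp1:1 pp2:2 pp3:1
Op 3: write(P0, v2, 103). refcount(pp2)=2>1 -> COPY to pp4. 5 ppages; refcounts: pp0:2 pp1:1 pp2:1 pp3:1 pp4:1
Op 4: fork(P1) -> P2. 5 ppages; refcounts: pp0:3 pp1:2 pp2:2 pp3:1 pp4:1
Op 5: read(P2, v0) -> 21. No state change.
Op 6: read(P1, v2) -> 36. No state change.
Op 7: write(P1, v2, 107). refcount(pp2)=2>1 -> COPY to pp5. 6 ppages; refcounts: pp0:3 pp1:2 pp2:1 pp3:1 pp4:1 pp5:1
Op 8: write(P2, v0, 197). refcount(pp0)=3>1 -> COPY to pp6. 7 ppages; refcounts: pp0:2 pp1:2 pp2:1 pp3:1 pp4:1 pp5:1 pp6:1
Op 9: write(P0, v1, 163). refcount(pp3)=1 -> write in place. 7 ppages; refcounts: pp0:2 pp1:2 pp2:1 pp3:1 pp4:1 pp5:1 pp6:1
Op 10: write(P1, v1, 160). refcount(pp1)=2>1 -> COPY to pp7. 8 ppages; refcounts: pp0:2 pp1:1 pp2:1 pp3:1 pp4:1 pp5:1 pp6:1 pp7:1

yes yes yes yes no yes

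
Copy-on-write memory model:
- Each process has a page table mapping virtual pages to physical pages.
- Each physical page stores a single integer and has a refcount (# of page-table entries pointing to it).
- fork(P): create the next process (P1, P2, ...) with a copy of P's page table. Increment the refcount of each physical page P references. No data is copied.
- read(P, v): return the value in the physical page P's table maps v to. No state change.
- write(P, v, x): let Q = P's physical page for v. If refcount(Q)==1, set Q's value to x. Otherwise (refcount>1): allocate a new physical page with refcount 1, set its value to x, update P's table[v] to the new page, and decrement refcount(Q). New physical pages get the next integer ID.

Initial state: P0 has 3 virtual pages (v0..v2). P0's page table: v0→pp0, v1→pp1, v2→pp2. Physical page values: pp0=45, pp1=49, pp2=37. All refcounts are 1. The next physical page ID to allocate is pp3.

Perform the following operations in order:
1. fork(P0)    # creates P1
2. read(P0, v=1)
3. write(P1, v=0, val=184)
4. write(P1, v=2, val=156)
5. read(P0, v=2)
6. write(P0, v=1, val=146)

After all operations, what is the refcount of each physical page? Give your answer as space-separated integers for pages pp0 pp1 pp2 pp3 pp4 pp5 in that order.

Op 1: fork(P0) -> P1. 3 ppages; refcounts: pp0:2 pp1:2 pp2:2
Op 2: read(P0, v1) -> 49. No state change.
Op 3: write(P1, v0, 184). refcount(pp0)=2>1 -> COPY to pp3. 4 ppages; refcounts: pp0:1 pp1:2 pp2:2 pp3:1
Op 4: write(P1, v2, 156). refcount(pp2)=2>1 -> COPY to pp4. 5 ppages; refcounts: pp0:1 pp1:2 pp2:1 pp3:1 pp4:1
Op 5: read(P0, v2) -> 37. No state change.
Op 6: write(P0, v1, 146). refcount(pp1)=2>1 -> COPY to pp5. 6 ppages; refcounts: pp0:1 pp1:1 pp2:1 pp3:1 pp4:1 pp5:1

Answer: 1 1 1 1 1 1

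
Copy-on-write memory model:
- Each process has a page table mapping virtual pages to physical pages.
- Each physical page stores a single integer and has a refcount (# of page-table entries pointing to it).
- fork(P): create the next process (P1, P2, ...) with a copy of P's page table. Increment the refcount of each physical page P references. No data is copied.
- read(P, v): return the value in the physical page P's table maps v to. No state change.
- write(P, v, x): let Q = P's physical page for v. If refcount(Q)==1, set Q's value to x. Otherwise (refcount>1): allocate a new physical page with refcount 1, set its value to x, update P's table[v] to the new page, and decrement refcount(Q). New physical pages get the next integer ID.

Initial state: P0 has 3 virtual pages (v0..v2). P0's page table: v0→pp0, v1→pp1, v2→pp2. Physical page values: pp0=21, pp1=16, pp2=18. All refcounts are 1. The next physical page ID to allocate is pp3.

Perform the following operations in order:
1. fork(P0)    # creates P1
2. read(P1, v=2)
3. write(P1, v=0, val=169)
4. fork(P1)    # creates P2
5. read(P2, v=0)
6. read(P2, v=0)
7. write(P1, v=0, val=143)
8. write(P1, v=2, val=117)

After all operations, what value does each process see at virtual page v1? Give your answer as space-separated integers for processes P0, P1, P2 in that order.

Answer: 16 16 16

Derivation:
Op 1: fork(P0) -> P1. 3 ppages; refcounts: pp0:2 pp1:2 pp2:2
Op 2: read(P1, v2) -> 18. No state change.
Op 3: write(P1, v0, 169). refcount(pp0)=2>1 -> COPY to pp3. 4 ppages; refcounts: pp0:1 pp1:2 pp2:2 pp3:1
Op 4: fork(P1) -> P2. 4 ppages; refcounts: pp0:1 pp1:3 pp2:3 pp3:2
Op 5: read(P2, v0) -> 169. No state change.
Op 6: read(P2, v0) -> 169. No state change.
Op 7: write(P1, v0, 143). refcount(pp3)=2>1 -> COPY to pp4. 5 ppages; refcounts: pp0:1 pp1:3 pp2:3 pp3:1 pp4:1
Op 8: write(P1, v2, 117). refcount(pp2)=3>1 -> COPY to pp5. 6 ppages; refcounts: pp0:1 pp1:3 pp2:2 pp3:1 pp4:1 pp5:1
P0: v1 -> pp1 = 16
P1: v1 -> pp1 = 16
P2: v1 -> pp1 = 16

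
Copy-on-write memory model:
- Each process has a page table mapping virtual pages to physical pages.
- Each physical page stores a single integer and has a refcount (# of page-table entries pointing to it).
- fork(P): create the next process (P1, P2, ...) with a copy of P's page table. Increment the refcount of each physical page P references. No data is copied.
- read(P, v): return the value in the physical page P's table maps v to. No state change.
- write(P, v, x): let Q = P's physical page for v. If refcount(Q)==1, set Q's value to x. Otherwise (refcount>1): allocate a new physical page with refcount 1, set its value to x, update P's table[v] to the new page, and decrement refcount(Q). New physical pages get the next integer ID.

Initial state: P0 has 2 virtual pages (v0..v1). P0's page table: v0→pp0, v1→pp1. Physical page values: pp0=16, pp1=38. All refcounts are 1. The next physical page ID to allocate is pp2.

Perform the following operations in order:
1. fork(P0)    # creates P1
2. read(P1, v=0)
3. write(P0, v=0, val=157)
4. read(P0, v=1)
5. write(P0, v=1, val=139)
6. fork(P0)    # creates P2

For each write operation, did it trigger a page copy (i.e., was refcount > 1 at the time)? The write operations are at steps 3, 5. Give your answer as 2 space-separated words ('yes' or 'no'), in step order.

Op 1: fork(P0) -> P1. 2 ppages; refcounts: pp0:2 pp1:2
Op 2: read(P1, v0) -> 16. No state change.
Op 3: write(P0, v0, 157). refcount(pp0)=2>1 -> COPY to pp2. 3 ppages; refcounts: pp0:1 pp1:2 pp2:1
Op 4: read(P0, v1) -> 38. No state change.
Op 5: write(P0, v1, 139). refcount(pp1)=2>1 -> COPY to pp3. 4 ppages; refcounts: pp0:1 pp1:1 pp2:1 pp3:1
Op 6: fork(P0) -> P2. 4 ppages; refcounts: pp0:1 pp1:1 pp2:2 pp3:2

yes yes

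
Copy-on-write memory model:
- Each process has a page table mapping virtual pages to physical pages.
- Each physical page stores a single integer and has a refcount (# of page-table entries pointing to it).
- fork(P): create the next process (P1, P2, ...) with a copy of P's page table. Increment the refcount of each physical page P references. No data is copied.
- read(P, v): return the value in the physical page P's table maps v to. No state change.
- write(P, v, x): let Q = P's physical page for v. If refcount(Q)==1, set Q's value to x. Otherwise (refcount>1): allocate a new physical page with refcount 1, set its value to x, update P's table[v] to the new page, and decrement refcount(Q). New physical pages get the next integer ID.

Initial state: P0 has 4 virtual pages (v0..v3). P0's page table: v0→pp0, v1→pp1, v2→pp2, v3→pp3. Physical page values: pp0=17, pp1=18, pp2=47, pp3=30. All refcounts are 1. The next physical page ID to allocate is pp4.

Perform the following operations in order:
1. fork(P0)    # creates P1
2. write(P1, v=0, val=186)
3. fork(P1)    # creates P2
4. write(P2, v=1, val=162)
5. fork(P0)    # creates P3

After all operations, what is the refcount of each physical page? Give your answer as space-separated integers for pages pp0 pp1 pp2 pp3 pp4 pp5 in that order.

Op 1: fork(P0) -> P1. 4 ppages; refcounts: pp0:2 pp1:2 pp2:2 pp3:2
Op 2: write(P1, v0, 186). refcount(pp0)=2>1 -> COPY to pp4. 5 ppages; refcounts: pp0:1 pp1:2 pp2:2 pp3:2 pp4:1
Op 3: fork(P1) -> P2. 5 ppages; refcounts: pp0:1 pp1:3 pp2:3 pp3:3 pp4:2
Op 4: write(P2, v1, 162). refcount(pp1)=3>1 -> COPY to pp5. 6 ppages; refcounts: pp0:1 pp1:2 pp2:3 pp3:3 pp4:2 pp5:1
Op 5: fork(P0) -> P3. 6 ppages; refcounts: pp0:2 pp1:3 pp2:4 pp3:4 pp4:2 pp5:1

Answer: 2 3 4 4 2 1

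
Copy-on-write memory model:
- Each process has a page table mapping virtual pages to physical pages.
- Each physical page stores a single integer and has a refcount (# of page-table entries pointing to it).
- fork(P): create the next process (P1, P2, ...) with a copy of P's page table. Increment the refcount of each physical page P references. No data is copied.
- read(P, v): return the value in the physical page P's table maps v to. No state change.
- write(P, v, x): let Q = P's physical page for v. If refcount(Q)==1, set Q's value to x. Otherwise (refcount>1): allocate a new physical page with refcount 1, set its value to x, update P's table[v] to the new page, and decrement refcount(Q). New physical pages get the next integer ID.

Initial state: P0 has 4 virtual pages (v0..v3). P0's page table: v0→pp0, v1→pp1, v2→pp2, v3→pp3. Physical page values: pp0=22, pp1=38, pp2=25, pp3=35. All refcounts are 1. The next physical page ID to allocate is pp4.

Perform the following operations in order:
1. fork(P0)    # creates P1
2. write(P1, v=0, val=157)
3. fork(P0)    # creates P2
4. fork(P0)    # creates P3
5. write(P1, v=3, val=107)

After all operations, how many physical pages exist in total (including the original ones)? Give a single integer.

Answer: 6

Derivation:
Op 1: fork(P0) -> P1. 4 ppages; refcounts: pp0:2 pp1:2 pp2:2 pp3:2
Op 2: write(P1, v0, 157). refcount(pp0)=2>1 -> COPY to pp4. 5 ppages; refcounts: pp0:1 pp1:2 pp2:2 pp3:2 pp4:1
Op 3: fork(P0) -> P2. 5 ppages; refcounts: pp0:2 pp1:3 pp2:3 pp3:3 pp4:1
Op 4: fork(P0) -> P3. 5 ppages; refcounts: pp0:3 pp1:4 pp2:4 pp3:4 pp4:1
Op 5: write(P1, v3, 107). refcount(pp3)=4>1 -> COPY to pp5. 6 ppages; refcounts: pp0:3 pp1:4 pp2:4 pp3:3 pp4:1 pp5:1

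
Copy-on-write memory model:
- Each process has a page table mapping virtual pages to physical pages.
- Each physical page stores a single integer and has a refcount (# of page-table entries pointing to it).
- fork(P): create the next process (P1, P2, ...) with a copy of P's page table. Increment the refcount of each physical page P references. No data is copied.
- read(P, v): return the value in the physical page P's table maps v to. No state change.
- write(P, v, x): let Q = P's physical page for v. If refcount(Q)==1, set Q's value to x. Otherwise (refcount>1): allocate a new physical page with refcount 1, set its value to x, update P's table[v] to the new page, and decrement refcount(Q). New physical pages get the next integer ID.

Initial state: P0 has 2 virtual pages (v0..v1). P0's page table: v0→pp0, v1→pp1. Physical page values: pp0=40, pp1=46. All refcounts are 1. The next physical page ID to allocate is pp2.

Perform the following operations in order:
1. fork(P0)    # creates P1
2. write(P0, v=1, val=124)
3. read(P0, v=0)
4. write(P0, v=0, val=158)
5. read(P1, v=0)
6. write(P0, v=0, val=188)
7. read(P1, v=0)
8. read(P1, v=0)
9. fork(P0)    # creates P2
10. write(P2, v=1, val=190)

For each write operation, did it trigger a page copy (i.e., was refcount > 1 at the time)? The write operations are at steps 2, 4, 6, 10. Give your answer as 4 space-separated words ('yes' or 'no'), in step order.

Op 1: fork(P0) -> P1. 2 ppages; refcounts: pp0:2 pp1:2
Op 2: write(P0, v1, 124). refcount(pp1)=2>1 -> COPY to pp2. 3 ppages; refcounts: pp0:2 pp1:1 pp2:1
Op 3: read(P0, v0) -> 40. No state change.
Op 4: write(P0, v0, 158). refcount(pp0)=2>1 -> COPY to pp3. 4 ppages; refcounts: pp0:1 pp1:1 pp2:1 pp3:1
Op 5: read(P1, v0) -> 40. No state change.
Op 6: write(P0, v0, 188). refcount(pp3)=1 -> write in place. 4 ppages; refcounts: pp0:1 pp1:1 pp2:1 pp3:1
Op 7: read(P1, v0) -> 40. No state change.
Op 8: read(P1, v0) -> 40. No state change.
Op 9: fork(P0) -> P2. 4 ppages; refcounts: pp0:1 pp1:1 pp2:2 pp3:2
Op 10: write(P2, v1, 190). refcount(pp2)=2>1 -> COPY to pp4. 5 ppages; refcounts: pp0:1 pp1:1 pp2:1 pp3:2 pp4:1

yes yes no yes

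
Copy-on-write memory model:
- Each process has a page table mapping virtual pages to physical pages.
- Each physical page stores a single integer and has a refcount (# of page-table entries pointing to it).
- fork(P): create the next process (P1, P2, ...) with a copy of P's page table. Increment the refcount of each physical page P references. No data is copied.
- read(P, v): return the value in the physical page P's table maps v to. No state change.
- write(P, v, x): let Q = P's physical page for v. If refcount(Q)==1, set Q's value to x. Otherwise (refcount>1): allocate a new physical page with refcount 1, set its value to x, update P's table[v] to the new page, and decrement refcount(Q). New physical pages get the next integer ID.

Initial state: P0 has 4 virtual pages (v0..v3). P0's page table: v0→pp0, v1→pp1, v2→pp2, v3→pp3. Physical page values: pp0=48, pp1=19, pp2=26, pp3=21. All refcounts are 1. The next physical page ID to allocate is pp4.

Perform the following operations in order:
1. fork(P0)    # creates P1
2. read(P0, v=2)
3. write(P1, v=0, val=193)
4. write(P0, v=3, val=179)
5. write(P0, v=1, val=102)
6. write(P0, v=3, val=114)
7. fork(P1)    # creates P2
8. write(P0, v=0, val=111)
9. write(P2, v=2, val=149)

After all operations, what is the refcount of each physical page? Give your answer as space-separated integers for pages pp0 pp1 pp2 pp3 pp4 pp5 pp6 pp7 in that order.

Op 1: fork(P0) -> P1. 4 ppages; refcounts: pp0:2 pp1:2 pp2:2 pp3:2
Op 2: read(P0, v2) -> 26. No state change.
Op 3: write(P1, v0, 193). refcount(pp0)=2>1 -> COPY to pp4. 5 ppages; refcounts: pp0:1 pp1:2 pp2:2 pp3:2 pp4:1
Op 4: write(P0, v3, 179). refcount(pp3)=2>1 -> COPY to pp5. 6 ppages; refcounts: pp0:1 pp1:2 pp2:2 pp3:1 pp4:1 pp5:1
Op 5: write(P0, v1, 102). refcount(pp1)=2>1 -> COPY to pp6. 7 ppages; refcounts: pp0:1 pp1:1 pp2:2 pp3:1 pp4:1 pp5:1 pp6:1
Op 6: write(P0, v3, 114). refcount(pp5)=1 -> write in place. 7 ppages; refcounts: pp0:1 pp1:1 pp2:2 pp3:1 pp4:1 pp5:1 pp6:1
Op 7: fork(P1) -> P2. 7 ppages; refcounts: pp0:1 pp1:2 pp2:3 pp3:2 pp4:2 pp5:1 pp6:1
Op 8: write(P0, v0, 111). refcount(pp0)=1 -> write in place. 7 ppages; refcounts: pp0:1 pp1:2 pp2:3 pp3:2 pp4:2 pp5:1 pp6:1
Op 9: write(P2, v2, 149). refcount(pp2)=3>1 -> COPY to pp7. 8 ppages; refcounts: pp0:1 pp1:2 pp2:2 pp3:2 pp4:2 pp5:1 pp6:1 pp7:1

Answer: 1 2 2 2 2 1 1 1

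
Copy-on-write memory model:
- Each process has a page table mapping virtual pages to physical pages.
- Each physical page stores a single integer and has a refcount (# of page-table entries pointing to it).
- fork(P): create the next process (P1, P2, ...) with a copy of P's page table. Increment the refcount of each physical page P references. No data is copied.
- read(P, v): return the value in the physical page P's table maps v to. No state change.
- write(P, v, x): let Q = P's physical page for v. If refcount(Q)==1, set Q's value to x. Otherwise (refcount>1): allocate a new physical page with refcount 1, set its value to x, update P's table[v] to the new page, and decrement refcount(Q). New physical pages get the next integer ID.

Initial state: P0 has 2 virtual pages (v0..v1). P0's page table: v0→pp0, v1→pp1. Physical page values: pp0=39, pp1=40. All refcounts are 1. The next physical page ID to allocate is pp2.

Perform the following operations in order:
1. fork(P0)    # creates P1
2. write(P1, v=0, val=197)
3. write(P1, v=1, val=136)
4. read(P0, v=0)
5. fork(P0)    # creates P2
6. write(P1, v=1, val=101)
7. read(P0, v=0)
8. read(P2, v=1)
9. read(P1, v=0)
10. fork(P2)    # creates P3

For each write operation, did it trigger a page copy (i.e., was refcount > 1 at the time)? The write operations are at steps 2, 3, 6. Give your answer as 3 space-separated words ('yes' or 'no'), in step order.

Op 1: fork(P0) -> P1. 2 ppages; refcounts: pp0:2 pp1:2
Op 2: write(P1, v0, 197). refcount(pp0)=2>1 -> COPY to pp2. 3 ppages; refcounts: pp0:1 pp1:2 pp2:1
Op 3: write(P1, v1, 136). refcount(pp1)=2>1 -> COPY to pp3. 4 ppages; refcounts: pp0:1 pp1:1 pp2:1 pp3:1
Op 4: read(P0, v0) -> 39. No state change.
Op 5: fork(P0) -> P2. 4 ppages; refcounts: pp0:2 pp1:2 pp2:1 pp3:1
Op 6: write(P1, v1, 101). refcount(pp3)=1 -> write in place. 4 ppages; refcounts: pp0:2 pp1:2 pp2:1 pp3:1
Op 7: read(P0, v0) -> 39. No state change.
Op 8: read(P2, v1) -> 40. No state change.
Op 9: read(P1, v0) -> 197. No state change.
Op 10: fork(P2) -> P3. 4 ppages; refcounts: pp0:3 pp1:3 pp2:1 pp3:1

yes yes no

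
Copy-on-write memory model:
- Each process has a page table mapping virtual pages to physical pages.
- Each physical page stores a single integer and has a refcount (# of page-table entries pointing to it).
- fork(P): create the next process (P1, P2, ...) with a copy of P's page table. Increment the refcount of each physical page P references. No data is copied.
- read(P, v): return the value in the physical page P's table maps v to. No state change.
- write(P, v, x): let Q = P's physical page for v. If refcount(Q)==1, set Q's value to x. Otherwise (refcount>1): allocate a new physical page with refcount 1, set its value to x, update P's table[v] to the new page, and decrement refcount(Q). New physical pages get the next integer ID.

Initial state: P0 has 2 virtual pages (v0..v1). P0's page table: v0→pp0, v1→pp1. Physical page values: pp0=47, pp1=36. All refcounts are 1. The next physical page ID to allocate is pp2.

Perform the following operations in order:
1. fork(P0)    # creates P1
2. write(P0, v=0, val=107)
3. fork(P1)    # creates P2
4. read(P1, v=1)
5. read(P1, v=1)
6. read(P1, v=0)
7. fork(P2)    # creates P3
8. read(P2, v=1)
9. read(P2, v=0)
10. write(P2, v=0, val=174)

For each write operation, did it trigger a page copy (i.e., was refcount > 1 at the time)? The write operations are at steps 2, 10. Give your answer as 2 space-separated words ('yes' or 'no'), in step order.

Op 1: fork(P0) -> P1. 2 ppages; refcounts: pp0:2 pp1:2
Op 2: write(P0, v0, 107). refcount(pp0)=2>1 -> COPY to pp2. 3 ppages; refcounts: pp0:1 pp1:2 pp2:1
Op 3: fork(P1) -> P2. 3 ppages; refcounts: pp0:2 pp1:3 pp2:1
Op 4: read(P1, v1) -> 36. No state change.
Op 5: read(P1, v1) -> 36. No state change.
Op 6: read(P1, v0) -> 47. No state change.
Op 7: fork(P2) -> P3. 3 ppages; refcounts: pp0:3 pp1:4 pp2:1
Op 8: read(P2, v1) -> 36. No state change.
Op 9: read(P2, v0) -> 47. No state change.
Op 10: write(P2, v0, 174). refcount(pp0)=3>1 -> COPY to pp3. 4 ppages; refcounts: pp0:2 pp1:4 pp2:1 pp3:1

yes yes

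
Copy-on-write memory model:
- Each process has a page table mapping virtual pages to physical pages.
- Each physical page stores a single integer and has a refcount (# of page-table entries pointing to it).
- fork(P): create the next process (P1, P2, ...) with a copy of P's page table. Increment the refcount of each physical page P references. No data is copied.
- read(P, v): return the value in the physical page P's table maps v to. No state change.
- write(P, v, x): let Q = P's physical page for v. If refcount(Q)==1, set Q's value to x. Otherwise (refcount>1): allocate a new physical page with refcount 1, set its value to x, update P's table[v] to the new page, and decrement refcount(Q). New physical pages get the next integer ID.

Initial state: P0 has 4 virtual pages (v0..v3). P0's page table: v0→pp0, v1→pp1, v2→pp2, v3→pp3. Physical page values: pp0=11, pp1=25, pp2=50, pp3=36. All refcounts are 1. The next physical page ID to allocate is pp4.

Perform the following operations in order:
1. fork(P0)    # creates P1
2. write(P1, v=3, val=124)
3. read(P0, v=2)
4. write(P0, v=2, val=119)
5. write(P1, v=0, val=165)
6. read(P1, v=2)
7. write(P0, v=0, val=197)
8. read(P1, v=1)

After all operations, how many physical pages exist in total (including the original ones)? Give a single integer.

Op 1: fork(P0) -> P1. 4 ppages; refcounts: pp0:2 pp1:2 pp2:2 pp3:2
Op 2: write(P1, v3, 124). refcount(pp3)=2>1 -> COPY to pp4. 5 ppages; refcounts: pp0:2 pp1:2 pp2:2 pp3:1 pp4:1
Op 3: read(P0, v2) -> 50. No state change.
Op 4: write(P0, v2, 119). refcount(pp2)=2>1 -> COPY to pp5. 6 ppages; refcounts: pp0:2 pp1:2 pp2:1 pp3:1 pp4:1 pp5:1
Op 5: write(P1, v0, 165). refcount(pp0)=2>1 -> COPY to pp6. 7 ppages; refcounts: pp0:1 pp1:2 pp2:1 pp3:1 pp4:1 pp5:1 pp6:1
Op 6: read(P1, v2) -> 50. No state change.
Op 7: write(P0, v0, 197). refcount(pp0)=1 -> write in place. 7 ppages; refcounts: pp0:1 pp1:2 pp2:1 pp3:1 pp4:1 pp5:1 pp6:1
Op 8: read(P1, v1) -> 25. No state change.

Answer: 7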